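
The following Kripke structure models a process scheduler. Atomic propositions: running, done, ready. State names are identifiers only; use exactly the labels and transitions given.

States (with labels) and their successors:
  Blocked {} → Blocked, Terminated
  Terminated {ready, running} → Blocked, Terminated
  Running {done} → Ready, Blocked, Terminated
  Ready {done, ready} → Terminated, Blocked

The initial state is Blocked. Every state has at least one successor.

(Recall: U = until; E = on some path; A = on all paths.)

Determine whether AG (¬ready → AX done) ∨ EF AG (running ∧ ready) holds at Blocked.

Violated

States satisfying ¬ready → AX done: {Terminated, Ready}.
States satisfying AG (¬ready → AX done): ∅.
States satisfying AG (running ∧ ready): ∅.
States satisfying EF AG (running ∧ ready): ∅.
States satisfying AG (¬ready → AX done) ∨ EF AG (running ∧ ready): ∅.
Blocked ∉ Sat(AG (¬ready → AX done) ∨ EF AG (running ∧ ready)).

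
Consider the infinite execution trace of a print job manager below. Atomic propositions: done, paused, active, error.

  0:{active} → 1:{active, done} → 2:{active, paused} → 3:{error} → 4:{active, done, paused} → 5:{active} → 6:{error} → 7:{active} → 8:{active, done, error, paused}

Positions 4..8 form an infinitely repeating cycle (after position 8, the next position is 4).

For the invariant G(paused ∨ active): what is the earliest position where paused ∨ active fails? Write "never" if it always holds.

3

Check paused ∨ active at each position in order: 0 ✓, 1 ✓, 2 ✓.
At position 3 the labels are {error}, so paused ∨ active is false there. This is the first violation.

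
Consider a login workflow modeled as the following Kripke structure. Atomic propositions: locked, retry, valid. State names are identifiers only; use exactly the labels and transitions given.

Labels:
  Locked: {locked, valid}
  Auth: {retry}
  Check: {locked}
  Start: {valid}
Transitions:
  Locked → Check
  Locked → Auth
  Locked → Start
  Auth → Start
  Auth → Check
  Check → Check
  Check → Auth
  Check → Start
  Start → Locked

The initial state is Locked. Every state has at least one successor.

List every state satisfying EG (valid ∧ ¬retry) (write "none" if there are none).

States satisfying valid ∧ ¬retry: {Locked, Start}.
States satisfying EG (valid ∧ ¬retry): {Locked, Start}.

{Locked, Start}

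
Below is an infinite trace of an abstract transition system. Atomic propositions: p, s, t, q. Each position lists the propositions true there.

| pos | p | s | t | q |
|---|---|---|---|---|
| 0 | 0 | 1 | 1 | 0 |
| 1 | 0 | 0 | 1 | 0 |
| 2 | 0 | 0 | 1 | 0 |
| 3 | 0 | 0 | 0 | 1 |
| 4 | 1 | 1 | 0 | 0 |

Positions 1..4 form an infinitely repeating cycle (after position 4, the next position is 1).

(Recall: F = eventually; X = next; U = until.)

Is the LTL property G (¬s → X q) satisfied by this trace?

No

¬s → X q must hold at every position from 0 onward. It fails at position 1, so G (¬s → X q) is false.
Positions where ¬s holds: 1, 2, 3.
Check X q at each: 1→fails, 2→ok, 3→fails.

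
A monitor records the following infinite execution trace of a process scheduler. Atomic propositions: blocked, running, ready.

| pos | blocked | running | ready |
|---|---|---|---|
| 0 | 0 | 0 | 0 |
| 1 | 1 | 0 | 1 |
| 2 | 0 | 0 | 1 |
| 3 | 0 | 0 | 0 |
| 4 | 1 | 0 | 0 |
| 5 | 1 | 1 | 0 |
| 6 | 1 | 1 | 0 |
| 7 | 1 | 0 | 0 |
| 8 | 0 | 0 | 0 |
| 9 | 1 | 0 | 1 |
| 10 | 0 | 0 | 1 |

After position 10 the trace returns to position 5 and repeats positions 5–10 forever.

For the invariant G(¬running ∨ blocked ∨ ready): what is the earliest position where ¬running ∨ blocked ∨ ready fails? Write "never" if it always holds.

never

¬running ∨ blocked ∨ ready holds at every position 0..10, and those are all the positions the trace ever visits, so the invariant G(¬running ∨ blocked ∨ ready) is never violated.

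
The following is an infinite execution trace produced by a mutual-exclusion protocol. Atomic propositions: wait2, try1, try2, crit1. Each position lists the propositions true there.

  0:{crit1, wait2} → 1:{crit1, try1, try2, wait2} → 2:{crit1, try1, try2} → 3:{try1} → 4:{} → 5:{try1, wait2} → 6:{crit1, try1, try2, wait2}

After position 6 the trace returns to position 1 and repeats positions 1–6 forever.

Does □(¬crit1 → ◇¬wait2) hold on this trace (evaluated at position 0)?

Satisfied

¬crit1 → ◇¬wait2 holds at every position 0..6, and those are all positions ever visited, so □(¬crit1 → ◇¬wait2) holds.
Positions where ¬crit1 holds: 3, 4, 5.
Check ◇¬wait2 at each: 3→ok, 4→ok, 5→ok.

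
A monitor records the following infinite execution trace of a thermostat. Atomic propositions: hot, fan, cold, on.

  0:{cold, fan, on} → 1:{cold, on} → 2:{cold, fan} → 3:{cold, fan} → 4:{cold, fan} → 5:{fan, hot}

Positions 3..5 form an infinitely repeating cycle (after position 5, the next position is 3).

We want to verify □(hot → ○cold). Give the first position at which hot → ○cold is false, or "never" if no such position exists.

never

hot → ○cold holds at every position 0..5, and those are all the positions the trace ever visits, so the invariant □(hot → ○cold) is never violated.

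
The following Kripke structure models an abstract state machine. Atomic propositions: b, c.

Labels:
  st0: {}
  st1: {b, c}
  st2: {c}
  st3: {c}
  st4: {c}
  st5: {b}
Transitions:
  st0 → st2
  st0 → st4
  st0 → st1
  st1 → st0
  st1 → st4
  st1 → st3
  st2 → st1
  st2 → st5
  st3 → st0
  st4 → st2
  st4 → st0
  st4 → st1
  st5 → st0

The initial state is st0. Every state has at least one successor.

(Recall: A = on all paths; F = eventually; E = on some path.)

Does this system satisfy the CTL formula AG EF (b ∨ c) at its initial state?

States satisfying EF (b ∨ c): {st0, st1, st2, st3, st4, st5}.
States satisfying AG EF (b ∨ c): {st0, st1, st2, st3, st4, st5}.
Every state reachable from st0 satisfies EF (b ∨ c).
st0 ∈ Sat(AG EF (b ∨ c)).

Yes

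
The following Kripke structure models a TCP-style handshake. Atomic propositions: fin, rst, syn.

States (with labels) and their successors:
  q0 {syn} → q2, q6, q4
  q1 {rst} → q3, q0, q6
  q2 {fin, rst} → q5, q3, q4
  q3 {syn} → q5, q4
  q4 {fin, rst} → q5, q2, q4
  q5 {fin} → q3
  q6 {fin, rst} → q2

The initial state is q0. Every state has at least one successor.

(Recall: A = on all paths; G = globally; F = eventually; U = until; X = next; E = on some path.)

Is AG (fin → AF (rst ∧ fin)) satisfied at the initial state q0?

Does not hold

States satisfying fin → AF (rst ∧ fin): {q0, q1, q2, q3, q4, q6}.
States satisfying AG (fin → AF (rst ∧ fin)): ∅.
q5 is reachable from q0 and violates fin → AF (rst ∧ fin), so AG fails at q0.
q0 ∉ Sat(AG (fin → AF (rst ∧ fin))).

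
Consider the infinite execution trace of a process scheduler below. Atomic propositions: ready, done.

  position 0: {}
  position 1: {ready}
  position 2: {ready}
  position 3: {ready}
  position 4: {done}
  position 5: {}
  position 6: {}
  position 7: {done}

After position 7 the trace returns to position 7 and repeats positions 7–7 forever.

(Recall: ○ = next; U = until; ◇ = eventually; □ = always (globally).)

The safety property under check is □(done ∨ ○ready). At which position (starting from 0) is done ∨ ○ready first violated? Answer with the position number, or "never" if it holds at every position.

3

Check done ∨ ○ready at each position in order: 0 ✓, 1 ✓, 2 ✓.
At position 3 the labels are {ready} and the next position 4 has {done}, so done ∨ ○ready is false there. This is the first violation.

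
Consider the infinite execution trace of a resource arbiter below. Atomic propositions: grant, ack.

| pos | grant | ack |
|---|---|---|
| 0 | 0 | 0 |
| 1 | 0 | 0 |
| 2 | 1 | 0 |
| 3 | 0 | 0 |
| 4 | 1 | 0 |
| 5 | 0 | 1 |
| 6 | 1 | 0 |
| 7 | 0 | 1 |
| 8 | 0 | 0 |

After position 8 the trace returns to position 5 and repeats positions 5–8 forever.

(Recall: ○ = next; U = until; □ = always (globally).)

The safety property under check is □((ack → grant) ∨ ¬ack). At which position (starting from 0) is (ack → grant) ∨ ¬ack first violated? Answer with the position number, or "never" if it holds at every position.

5

Check (ack → grant) ∨ ¬ack at each position in order: 0 ✓, 1 ✓, 2 ✓, 3 ✓, 4 ✓.
At position 5 the labels are {ack}, so (ack → grant) ∨ ¬ack is false there. This is the first violation.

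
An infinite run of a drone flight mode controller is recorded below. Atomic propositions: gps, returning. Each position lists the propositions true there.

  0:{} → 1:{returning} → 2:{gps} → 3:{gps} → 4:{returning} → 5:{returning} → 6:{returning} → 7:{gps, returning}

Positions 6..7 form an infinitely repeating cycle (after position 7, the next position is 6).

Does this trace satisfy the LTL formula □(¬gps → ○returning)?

Does not hold

¬gps → ○returning must hold at every position from 0 onward. It fails at position 1, so □(¬gps → ○returning) is false.
Positions where ¬gps holds: 0, 1, 4, 5, 6.
Check ○returning at each: 0→ok, 1→fails, 4→ok, 5→ok, 6→ok.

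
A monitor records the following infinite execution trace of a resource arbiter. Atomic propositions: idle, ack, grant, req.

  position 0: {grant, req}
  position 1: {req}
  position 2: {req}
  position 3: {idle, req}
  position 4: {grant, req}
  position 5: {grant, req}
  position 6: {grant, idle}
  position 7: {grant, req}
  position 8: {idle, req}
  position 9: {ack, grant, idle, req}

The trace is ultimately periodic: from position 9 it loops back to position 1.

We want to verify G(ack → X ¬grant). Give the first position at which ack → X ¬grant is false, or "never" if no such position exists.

never

ack → X ¬grant holds at every position 0..9, and those are all the positions the trace ever visits, so the invariant G(ack → X ¬grant) is never violated.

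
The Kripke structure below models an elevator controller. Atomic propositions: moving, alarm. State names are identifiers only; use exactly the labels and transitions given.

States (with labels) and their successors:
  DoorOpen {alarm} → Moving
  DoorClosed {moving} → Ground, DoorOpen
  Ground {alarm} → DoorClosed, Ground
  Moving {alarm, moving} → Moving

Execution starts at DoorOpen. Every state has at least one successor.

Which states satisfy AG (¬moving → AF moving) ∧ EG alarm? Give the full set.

{DoorOpen, Moving}

States satisfying ¬moving → AF moving: {DoorOpen, DoorClosed, Moving}.
States satisfying AG (¬moving → AF moving): {DoorOpen, Moving}.
States satisfying alarm: {DoorOpen, Ground, Moving}.
States satisfying EG alarm: {DoorOpen, Ground, Moving}.
States satisfying AG (¬moving → AF moving) ∧ EG alarm: {DoorOpen, Moving}.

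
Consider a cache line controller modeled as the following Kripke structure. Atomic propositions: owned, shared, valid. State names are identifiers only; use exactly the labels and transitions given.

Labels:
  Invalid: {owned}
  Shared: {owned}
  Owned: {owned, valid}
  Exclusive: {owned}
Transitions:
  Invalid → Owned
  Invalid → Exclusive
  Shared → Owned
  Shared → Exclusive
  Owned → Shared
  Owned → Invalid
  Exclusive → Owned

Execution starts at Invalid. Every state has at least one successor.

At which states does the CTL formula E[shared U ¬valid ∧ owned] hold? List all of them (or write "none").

{Invalid, Shared, Exclusive}

States satisfying shared: ∅.
States satisfying ¬valid ∧ owned: {Invalid, Shared, Exclusive}.
States satisfying E[shared U ¬valid ∧ owned]: {Invalid, Shared, Exclusive}.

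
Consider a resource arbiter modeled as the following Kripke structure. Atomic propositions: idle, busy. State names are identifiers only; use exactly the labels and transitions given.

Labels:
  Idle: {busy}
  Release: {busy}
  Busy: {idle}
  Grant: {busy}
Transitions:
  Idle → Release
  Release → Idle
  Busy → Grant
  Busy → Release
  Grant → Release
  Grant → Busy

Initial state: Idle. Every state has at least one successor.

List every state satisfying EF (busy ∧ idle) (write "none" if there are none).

none

States satisfying busy ∧ idle: ∅.
States satisfying EF (busy ∧ idle): ∅.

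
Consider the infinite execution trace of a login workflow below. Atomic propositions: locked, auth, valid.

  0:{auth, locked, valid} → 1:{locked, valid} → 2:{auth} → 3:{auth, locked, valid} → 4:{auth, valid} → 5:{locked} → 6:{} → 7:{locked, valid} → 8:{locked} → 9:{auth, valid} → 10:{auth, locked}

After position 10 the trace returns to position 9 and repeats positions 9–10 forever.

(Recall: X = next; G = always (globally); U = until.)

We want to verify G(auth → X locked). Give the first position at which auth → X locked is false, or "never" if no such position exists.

3

Check auth → X locked at each position in order: 0 ✓, 1 ✓, 2 ✓.
At position 3 the labels are {auth, locked, valid} and the next position 4 has {auth, valid}, so auth → X locked is false there. This is the first violation.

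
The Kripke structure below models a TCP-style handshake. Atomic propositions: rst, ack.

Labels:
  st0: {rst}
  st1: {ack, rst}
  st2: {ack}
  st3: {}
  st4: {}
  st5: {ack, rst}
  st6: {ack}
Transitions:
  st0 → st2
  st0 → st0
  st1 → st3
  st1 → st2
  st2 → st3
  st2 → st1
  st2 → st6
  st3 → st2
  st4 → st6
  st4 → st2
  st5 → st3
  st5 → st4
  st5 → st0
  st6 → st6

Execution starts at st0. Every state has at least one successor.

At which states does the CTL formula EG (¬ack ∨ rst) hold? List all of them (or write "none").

States satisfying ¬ack ∨ rst: {st0, st1, st3, st4, st5}.
States satisfying EG (¬ack ∨ rst): {st0, st5}.

{st0, st5}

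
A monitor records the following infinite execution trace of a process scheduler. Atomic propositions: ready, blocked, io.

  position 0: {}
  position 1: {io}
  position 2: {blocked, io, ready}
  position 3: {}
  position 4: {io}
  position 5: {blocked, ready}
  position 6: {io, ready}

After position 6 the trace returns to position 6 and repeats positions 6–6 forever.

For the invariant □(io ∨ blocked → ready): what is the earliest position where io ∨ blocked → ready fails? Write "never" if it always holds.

Check io ∨ blocked → ready at each position in order: 0 ✓.
At position 1 the labels are {io}, so io ∨ blocked → ready is false there. This is the first violation.

1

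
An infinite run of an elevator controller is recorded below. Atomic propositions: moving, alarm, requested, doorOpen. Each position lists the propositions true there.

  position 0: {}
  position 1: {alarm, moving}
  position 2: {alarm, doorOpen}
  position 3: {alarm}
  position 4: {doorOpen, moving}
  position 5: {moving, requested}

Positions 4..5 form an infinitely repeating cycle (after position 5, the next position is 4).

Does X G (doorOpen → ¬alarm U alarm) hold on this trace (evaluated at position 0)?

The position after 0 is 1; G (doorOpen → ¬alarm U alarm) is false there.

No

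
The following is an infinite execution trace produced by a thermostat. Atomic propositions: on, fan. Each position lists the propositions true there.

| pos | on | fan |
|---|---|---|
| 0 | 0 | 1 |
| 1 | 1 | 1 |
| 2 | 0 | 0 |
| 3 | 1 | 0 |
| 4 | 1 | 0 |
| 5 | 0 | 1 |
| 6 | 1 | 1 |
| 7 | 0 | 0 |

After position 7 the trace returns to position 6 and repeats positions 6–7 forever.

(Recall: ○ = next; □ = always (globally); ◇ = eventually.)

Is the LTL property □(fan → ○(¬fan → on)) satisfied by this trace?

fan → ○(¬fan → on) must hold at every position from 0 onward. It fails at position 1, so □(fan → ○(¬fan → on)) is false.
Positions where fan holds: 0, 1, 5, 6.
Check ○(¬fan → on) at each: 0→ok, 1→fails, 5→ok, 6→fails.

Violated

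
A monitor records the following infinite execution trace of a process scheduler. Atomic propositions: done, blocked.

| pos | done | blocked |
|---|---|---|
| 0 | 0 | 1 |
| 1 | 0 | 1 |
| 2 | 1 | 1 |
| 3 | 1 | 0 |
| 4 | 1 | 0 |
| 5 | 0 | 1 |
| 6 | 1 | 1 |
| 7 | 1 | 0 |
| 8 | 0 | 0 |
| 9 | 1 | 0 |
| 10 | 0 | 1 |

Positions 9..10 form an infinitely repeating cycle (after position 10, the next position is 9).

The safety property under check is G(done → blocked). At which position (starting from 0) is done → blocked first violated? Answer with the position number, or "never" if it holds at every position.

Check done → blocked at each position in order: 0 ✓, 1 ✓, 2 ✓.
At position 3 the labels are {done}, so done → blocked is false there. This is the first violation.

3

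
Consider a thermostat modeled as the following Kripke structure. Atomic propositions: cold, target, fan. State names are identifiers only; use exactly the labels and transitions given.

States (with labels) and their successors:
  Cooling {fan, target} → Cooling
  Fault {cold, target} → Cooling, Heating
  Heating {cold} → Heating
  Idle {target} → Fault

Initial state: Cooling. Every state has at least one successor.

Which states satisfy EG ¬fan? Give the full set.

States satisfying ¬fan: {Fault, Heating, Idle}.
States satisfying EG ¬fan: {Fault, Heating, Idle}.

{Fault, Heating, Idle}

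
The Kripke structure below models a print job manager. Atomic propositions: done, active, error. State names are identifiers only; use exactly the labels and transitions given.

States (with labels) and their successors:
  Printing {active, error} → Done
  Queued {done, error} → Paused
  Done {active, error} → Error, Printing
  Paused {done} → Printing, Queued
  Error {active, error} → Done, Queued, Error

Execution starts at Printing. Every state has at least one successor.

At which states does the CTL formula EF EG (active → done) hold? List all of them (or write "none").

{Printing, Queued, Done, Paused, Error}

States satisfying EG (active → done): {Queued, Paused}.
States satisfying EF EG (active → done): {Printing, Queued, Done, Paused, Error}.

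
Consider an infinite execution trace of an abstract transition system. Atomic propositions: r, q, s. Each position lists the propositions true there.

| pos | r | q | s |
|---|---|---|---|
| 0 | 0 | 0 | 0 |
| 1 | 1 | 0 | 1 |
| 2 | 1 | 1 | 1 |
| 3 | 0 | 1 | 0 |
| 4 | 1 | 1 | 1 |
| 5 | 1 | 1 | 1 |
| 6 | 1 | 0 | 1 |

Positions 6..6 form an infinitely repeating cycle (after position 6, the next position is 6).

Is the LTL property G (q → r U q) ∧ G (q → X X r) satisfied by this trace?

q → r U q holds at every position 0..6, and those are all positions ever visited, so G (q → r U q) holds.
Positions where q holds: 2, 3, 4, 5.
Check r U q at each: 2→ok, 3→ok, 4→ok, 5→ok.
q → X X r holds at every position 0..6, and those are all positions ever visited, so G (q → X X r) holds.
Positions where q holds: 2, 3, 4, 5.
Check X X r at each: 2→ok, 3→ok, 4→ok, 5→ok.
At position 0: G (q → r U q) is true; G (q → X X r) is true; so G (q → r U q) ∧ G (q → X X r) is true.

Holds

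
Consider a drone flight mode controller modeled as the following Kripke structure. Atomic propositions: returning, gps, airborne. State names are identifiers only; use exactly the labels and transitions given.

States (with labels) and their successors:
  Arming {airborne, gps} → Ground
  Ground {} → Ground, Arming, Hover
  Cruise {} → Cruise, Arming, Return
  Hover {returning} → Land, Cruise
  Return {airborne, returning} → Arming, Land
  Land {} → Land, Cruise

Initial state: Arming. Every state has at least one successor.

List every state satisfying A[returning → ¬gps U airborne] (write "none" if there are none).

{Arming, Return}

States satisfying returning → ¬gps: {Arming, Ground, Cruise, Hover, Return, Land}.
States satisfying airborne: {Arming, Return}.
States satisfying A[returning → ¬gps U airborne]: {Arming, Return}.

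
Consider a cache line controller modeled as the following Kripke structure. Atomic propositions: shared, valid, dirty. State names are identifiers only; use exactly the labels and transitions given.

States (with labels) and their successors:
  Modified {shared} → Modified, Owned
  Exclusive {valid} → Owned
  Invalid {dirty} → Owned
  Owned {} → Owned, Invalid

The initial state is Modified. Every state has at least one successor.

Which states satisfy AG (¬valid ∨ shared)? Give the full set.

{Modified, Invalid, Owned}

States satisfying ¬valid ∨ shared: {Modified, Invalid, Owned}.
States satisfying AG (¬valid ∨ shared): {Modified, Invalid, Owned}.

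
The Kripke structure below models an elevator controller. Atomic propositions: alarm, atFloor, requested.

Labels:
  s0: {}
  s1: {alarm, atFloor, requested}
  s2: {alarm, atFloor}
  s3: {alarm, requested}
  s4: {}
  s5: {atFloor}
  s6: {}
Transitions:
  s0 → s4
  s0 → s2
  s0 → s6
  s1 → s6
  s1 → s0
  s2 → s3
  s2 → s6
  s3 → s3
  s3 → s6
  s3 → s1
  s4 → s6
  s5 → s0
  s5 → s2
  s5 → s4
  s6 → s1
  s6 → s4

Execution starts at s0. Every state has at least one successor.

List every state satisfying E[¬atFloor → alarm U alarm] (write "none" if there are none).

States satisfying ¬atFloor → alarm: {s1, s2, s3, s5}.
States satisfying alarm: {s1, s2, s3}.
States satisfying E[¬atFloor → alarm U alarm]: {s1, s2, s3, s5}.

{s1, s2, s3, s5}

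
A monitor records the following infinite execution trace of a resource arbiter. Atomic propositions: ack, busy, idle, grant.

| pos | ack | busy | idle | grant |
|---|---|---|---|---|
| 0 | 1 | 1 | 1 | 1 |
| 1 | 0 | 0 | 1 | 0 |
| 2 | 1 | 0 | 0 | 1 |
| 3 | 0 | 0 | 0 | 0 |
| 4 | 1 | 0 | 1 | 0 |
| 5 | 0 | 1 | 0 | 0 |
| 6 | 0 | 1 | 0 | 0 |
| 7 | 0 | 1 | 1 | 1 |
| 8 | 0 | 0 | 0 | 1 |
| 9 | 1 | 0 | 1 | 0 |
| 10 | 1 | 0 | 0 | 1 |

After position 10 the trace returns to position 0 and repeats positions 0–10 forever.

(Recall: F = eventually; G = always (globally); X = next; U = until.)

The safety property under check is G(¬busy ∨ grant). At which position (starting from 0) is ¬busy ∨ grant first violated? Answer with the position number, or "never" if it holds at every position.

Check ¬busy ∨ grant at each position in order: 0 ✓, 1 ✓, 2 ✓, 3 ✓, 4 ✓.
At position 5 the labels are {busy}, so ¬busy ∨ grant is false there. This is the first violation.

5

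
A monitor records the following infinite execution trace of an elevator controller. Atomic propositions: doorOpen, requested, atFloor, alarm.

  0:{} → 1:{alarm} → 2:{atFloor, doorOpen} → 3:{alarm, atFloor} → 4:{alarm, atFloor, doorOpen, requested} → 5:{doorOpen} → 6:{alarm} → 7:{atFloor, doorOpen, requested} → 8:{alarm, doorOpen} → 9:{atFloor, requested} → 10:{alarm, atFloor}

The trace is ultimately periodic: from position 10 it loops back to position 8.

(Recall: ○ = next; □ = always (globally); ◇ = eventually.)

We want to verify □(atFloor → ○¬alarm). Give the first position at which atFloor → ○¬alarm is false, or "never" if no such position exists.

Check atFloor → ○¬alarm at each position in order: 0 ✓, 1 ✓.
At position 2 the labels are {atFloor, doorOpen} and the next position 3 has {alarm, atFloor}, so atFloor → ○¬alarm is false there. This is the first violation.

2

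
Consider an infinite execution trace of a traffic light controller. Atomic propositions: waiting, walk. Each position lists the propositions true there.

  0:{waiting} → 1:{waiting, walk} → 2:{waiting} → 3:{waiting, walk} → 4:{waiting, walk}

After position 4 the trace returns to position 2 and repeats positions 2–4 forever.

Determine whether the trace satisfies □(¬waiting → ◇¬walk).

¬waiting → ◇¬walk holds at every position 0..4, and those are all positions ever visited, so □(¬waiting → ◇¬walk) holds.

Yes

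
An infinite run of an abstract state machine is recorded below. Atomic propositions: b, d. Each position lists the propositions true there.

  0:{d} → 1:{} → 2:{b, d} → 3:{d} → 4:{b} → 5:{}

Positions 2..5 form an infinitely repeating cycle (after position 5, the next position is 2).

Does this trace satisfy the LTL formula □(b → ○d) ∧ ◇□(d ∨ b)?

Does not hold

b → ○d must hold at every position from 0 onward. It fails at position 4, so □(b → ○d) is false.
Positions where b holds: 2, 4.
Check ○d at each: 2→ok, 4→fails.
□(d ∨ b) is false at every position 0..5, so it never becomes true and ◇□(d ∨ b) fails.
At position 0: □(b → ○d) is false; ◇□(d ∨ b) is false; so □(b → ○d) ∧ ◇□(d ∨ b) is false.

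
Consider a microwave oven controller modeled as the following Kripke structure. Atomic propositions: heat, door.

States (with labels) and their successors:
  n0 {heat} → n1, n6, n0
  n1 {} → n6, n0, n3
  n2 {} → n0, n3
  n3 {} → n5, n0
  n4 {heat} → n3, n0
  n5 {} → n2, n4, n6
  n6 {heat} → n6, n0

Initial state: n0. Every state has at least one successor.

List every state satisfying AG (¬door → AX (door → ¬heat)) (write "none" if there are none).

States satisfying ¬door → AX (door → ¬heat): {n0, n1, n2, n3, n4, n5, n6}.
States satisfying AG (¬door → AX (door → ¬heat)): {n0, n1, n2, n3, n4, n5, n6}.

{n0, n1, n2, n3, n4, n5, n6}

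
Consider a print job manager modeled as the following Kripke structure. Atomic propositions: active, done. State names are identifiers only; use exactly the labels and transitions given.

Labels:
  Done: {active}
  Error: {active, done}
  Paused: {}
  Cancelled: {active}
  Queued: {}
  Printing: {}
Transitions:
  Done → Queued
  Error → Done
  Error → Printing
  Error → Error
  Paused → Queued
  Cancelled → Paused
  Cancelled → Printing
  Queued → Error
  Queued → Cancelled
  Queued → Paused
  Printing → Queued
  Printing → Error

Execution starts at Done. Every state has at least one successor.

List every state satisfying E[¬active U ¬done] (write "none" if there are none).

{Done, Paused, Cancelled, Queued, Printing}

States satisfying ¬active: {Paused, Queued, Printing}.
States satisfying ¬done: {Done, Paused, Cancelled, Queued, Printing}.
States satisfying E[¬active U ¬done]: {Done, Paused, Cancelled, Queued, Printing}.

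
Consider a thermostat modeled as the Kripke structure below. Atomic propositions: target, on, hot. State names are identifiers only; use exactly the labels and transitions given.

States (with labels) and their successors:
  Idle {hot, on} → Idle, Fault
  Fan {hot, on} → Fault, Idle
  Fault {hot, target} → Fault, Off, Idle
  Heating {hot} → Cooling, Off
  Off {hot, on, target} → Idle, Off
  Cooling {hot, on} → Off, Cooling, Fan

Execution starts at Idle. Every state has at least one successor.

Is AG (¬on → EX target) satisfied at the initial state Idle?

Satisfied

States satisfying ¬on → EX target: {Idle, Fan, Fault, Heating, Off, Cooling}.
States satisfying AG (¬on → EX target): {Idle, Fan, Fault, Heating, Off, Cooling}.
Every state reachable from Idle satisfies ¬on → EX target.
Idle ∈ Sat(AG (¬on → EX target)).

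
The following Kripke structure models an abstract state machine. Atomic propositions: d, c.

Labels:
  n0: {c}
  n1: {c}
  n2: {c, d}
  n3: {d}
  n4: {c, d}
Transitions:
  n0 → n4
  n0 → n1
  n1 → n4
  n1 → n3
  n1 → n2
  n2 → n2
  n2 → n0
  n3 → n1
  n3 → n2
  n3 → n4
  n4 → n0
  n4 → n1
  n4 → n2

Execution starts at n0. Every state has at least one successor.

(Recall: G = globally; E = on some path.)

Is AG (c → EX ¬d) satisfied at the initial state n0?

Does not hold

States satisfying c → EX ¬d: {n0, n2, n3, n4}.
States satisfying AG (c → EX ¬d): ∅.
n1 is reachable from n0 and violates c → EX ¬d, so AG fails at n0.
n0 ∉ Sat(AG (c → EX ¬d)).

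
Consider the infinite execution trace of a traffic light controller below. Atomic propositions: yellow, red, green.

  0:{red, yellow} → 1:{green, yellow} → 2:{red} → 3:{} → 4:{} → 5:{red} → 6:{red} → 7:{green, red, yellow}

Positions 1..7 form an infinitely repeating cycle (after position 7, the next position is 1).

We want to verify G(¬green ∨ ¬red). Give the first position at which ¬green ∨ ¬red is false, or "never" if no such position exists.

7

Check ¬green ∨ ¬red at each position in order: 0 ✓, 1 ✓, 2 ✓, 3 ✓, 4 ✓, 5 ✓, 6 ✓.
At position 7 the labels are {green, red, yellow}, so ¬green ∨ ¬red is false there. This is the first violation.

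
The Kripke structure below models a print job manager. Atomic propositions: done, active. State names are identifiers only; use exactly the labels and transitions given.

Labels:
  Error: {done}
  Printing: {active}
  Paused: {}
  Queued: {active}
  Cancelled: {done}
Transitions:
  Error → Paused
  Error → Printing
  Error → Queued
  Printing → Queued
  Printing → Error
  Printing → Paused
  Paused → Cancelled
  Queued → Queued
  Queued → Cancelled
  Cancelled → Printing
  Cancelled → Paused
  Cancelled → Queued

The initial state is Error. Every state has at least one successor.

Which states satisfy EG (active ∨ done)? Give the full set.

States satisfying active ∨ done: {Error, Printing, Queued, Cancelled}.
States satisfying EG (active ∨ done): {Error, Printing, Queued, Cancelled}.

{Error, Printing, Queued, Cancelled}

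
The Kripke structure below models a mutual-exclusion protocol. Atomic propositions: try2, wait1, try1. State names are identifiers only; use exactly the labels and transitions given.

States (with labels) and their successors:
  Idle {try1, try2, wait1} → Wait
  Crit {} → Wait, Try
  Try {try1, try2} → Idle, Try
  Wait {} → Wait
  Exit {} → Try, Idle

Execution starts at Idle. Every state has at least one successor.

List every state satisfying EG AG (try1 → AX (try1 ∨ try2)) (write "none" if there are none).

States satisfying AG (try1 → AX (try1 ∨ try2)): {Wait}.
States satisfying EG AG (try1 → AX (try1 ∨ try2)): {Wait}.

{Wait}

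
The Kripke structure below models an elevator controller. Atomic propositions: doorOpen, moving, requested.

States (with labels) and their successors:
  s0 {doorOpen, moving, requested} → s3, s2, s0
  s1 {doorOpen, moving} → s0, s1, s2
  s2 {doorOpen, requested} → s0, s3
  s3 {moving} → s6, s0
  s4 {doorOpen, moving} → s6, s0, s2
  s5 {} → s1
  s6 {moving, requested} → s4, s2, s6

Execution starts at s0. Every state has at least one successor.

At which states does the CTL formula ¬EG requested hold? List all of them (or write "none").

{s1, s3, s4, s5}

States satisfying requested: {s0, s2, s6}.
States satisfying EG requested: {s0, s2, s6}.
States satisfying ¬EG requested: {s1, s3, s4, s5}.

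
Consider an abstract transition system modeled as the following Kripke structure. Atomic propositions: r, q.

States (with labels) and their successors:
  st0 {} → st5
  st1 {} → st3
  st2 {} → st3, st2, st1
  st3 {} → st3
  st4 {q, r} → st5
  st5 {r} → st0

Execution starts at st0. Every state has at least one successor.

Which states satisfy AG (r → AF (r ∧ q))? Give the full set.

States satisfying r → AF (r ∧ q): {st0, st1, st2, st3, st4}.
States satisfying AG (r → AF (r ∧ q)): {st1, st2, st3}.

{st1, st2, st3}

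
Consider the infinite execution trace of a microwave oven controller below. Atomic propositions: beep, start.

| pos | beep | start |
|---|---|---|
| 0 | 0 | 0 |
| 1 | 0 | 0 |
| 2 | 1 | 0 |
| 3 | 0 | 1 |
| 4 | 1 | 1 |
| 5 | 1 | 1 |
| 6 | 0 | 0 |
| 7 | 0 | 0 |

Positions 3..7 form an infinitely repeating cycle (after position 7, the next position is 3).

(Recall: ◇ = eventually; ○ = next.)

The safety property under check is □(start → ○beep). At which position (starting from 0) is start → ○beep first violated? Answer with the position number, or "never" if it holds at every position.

Check start → ○beep at each position in order: 0 ✓, 1 ✓, 2 ✓, 3 ✓, 4 ✓.
At position 5 the labels are {beep, start} and the next position 6 has {}, so start → ○beep is false there. This is the first violation.

5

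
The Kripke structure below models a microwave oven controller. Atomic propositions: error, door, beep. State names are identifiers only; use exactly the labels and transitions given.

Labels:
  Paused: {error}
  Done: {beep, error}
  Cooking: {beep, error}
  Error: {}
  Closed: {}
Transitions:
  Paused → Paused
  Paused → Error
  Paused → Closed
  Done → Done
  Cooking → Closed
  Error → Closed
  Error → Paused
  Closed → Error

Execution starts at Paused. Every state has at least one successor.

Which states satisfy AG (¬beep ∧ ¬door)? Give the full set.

{Paused, Error, Closed}

States satisfying ¬beep ∧ ¬door: {Paused, Error, Closed}.
States satisfying AG (¬beep ∧ ¬door): {Paused, Error, Closed}.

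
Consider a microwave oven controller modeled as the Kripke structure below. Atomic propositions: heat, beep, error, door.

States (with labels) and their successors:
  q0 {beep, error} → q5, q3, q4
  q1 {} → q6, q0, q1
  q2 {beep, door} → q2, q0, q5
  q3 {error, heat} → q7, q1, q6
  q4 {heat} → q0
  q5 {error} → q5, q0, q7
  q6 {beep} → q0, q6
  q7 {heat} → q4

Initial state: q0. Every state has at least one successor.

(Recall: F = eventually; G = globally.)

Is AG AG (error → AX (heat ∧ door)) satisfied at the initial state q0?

Does not hold

States satisfying AG (error → AX (heat ∧ door)): ∅.
States satisfying AG AG (error → AX (heat ∧ door)): ∅.
q0 is reachable from q0 and violates AG (error → AX (heat ∧ door)), so AG fails at q0.
q0 ∉ Sat(AG AG (error → AX (heat ∧ door))).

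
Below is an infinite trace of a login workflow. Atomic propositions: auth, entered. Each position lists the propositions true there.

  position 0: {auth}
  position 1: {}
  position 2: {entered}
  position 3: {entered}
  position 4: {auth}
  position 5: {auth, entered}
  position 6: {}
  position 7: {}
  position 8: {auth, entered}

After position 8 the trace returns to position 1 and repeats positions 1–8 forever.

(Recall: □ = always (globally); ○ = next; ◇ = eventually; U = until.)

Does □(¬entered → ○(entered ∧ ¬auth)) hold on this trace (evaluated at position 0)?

¬entered → ○(entered ∧ ¬auth) must hold at every position from 0 onward. It fails at position 0, so □(¬entered → ○(entered ∧ ¬auth)) is false.
Positions where ¬entered holds: 0, 1, 4, 6, 7.
Check ○(entered ∧ ¬auth) at each: 0→fails, 1→ok, 4→fails, 6→fails, 7→fails.

No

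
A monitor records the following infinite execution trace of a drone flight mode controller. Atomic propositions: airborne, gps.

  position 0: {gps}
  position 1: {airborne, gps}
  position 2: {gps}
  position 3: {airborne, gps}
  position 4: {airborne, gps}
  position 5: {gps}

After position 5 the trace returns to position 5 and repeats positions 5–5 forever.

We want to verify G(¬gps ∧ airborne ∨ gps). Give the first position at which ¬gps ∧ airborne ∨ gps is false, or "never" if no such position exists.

never

¬gps ∧ airborne ∨ gps holds at every position 0..5, and those are all the positions the trace ever visits, so the invariant G(¬gps ∧ airborne ∨ gps) is never violated.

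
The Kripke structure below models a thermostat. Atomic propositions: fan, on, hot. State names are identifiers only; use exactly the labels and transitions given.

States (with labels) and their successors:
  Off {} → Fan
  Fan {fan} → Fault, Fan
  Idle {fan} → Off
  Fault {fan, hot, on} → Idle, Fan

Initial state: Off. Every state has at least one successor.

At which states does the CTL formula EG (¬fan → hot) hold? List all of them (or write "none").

{Fan, Fault}

States satisfying ¬fan → hot: {Fan, Idle, Fault}.
States satisfying EG (¬fan → hot): {Fan, Fault}.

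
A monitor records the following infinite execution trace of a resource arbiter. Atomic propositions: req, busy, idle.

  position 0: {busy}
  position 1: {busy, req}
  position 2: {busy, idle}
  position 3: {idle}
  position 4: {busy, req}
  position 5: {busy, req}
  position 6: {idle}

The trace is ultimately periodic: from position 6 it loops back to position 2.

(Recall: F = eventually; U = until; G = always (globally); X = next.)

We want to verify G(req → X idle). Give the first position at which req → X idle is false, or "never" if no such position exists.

4

Check req → X idle at each position in order: 0 ✓, 1 ✓, 2 ✓, 3 ✓.
At position 4 the labels are {busy, req} and the next position 5 has {busy, req}, so req → X idle is false there. This is the first violation.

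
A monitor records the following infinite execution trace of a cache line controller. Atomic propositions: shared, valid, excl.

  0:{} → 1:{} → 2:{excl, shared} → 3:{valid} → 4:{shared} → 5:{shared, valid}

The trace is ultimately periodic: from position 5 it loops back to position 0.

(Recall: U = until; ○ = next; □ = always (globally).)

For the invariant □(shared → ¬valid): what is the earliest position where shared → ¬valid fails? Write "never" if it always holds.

Check shared → ¬valid at each position in order: 0 ✓, 1 ✓, 2 ✓, 3 ✓, 4 ✓.
At position 5 the labels are {shared, valid}, so shared → ¬valid is false there. This is the first violation.

5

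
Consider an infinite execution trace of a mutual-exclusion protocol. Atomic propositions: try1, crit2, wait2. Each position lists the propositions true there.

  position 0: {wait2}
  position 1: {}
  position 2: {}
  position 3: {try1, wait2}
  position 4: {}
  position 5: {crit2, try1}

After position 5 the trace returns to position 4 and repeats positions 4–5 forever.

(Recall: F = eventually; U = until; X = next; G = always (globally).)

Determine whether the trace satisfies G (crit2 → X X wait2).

crit2 → X X wait2 must hold at every position from 0 onward. It fails at position 5, so G (crit2 → X X wait2) is false.
Positions where crit2 holds: 5.
Check X X wait2 at each: 5→fails.

Does not hold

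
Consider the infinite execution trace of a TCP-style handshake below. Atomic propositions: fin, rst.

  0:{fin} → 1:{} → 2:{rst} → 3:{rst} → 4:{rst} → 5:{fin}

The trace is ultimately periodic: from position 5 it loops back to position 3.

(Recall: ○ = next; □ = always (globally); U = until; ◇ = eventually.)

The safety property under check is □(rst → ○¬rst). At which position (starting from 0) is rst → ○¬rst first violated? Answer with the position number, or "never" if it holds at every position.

Check rst → ○¬rst at each position in order: 0 ✓, 1 ✓.
At position 2 the labels are {rst} and the next position 3 has {rst}, so rst → ○¬rst is false there. This is the first violation.

2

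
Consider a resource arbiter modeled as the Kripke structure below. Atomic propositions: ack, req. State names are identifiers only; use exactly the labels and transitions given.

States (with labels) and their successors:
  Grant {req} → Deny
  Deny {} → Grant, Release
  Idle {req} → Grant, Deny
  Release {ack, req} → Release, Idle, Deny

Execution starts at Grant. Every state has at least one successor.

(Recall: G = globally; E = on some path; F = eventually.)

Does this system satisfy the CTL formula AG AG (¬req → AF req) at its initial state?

Holds

States satisfying AG (¬req → AF req): {Grant, Deny, Idle, Release}.
States satisfying AG AG (¬req → AF req): {Grant, Deny, Idle, Release}.
Every state reachable from Grant satisfies AG (¬req → AF req).
Grant ∈ Sat(AG AG (¬req → AF req)).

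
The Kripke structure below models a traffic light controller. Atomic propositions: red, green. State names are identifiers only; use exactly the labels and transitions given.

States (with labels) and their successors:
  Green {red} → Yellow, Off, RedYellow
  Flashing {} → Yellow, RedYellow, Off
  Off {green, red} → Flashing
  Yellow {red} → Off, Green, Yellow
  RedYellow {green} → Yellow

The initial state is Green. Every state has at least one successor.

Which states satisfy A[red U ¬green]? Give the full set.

{Green, Flashing, Off, Yellow}

States satisfying red: {Green, Off, Yellow}.
States satisfying ¬green: {Green, Flashing, Yellow}.
States satisfying A[red U ¬green]: {Green, Flashing, Off, Yellow}.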